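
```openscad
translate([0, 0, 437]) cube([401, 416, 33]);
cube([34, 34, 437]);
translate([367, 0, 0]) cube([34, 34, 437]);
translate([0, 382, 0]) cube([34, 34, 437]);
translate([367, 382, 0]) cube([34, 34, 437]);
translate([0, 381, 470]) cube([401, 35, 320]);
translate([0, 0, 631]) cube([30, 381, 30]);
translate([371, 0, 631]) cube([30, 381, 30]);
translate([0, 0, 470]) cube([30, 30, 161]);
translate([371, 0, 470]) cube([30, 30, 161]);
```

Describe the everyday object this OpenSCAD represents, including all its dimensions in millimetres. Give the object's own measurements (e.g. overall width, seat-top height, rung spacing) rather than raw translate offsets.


A chair. The seat is a 401×416×33 mm slab with its top at z = 470 mm, on four 34×34 mm corner legs (flush with the seat edges, standing on z = 0). A flat backrest 35 mm thick, 320 mm tall, spans the full seat width and rises from the seat top along its +y edge, rear face flush with the rear of the seat. Two armrests of 30×30 mm section run along each side from the seat's front edge to the front of the backrest, top faces 191 mm above the seat top and outer faces flush with the seat's x-edges; a 30×30 mm post under the front of each armrest stands on the seat at the front corner.


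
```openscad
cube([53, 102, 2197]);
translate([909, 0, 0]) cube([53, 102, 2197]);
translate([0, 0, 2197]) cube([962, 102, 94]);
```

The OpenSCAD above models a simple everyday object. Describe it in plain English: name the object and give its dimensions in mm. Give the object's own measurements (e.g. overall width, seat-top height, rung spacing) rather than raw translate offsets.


A door frame. The clear opening is 856 mm wide and 2197 mm high. Two 53 mm wide jambs, 102 mm deep, stand either side of the opening from the floor to the top of the opening. A 94 mm thick head sits across the top of both jambs, spanning the full outside width of the frame.


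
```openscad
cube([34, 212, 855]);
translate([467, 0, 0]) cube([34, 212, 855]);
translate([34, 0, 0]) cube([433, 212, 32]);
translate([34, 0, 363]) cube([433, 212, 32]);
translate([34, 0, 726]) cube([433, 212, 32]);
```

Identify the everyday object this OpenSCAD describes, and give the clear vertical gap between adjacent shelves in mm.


A bookshelf. The clear shelf gap is 331 mm.

Two tall side panels with 3 horizontal boards between them — a bookshelf. The first two shelf undersides are at z = 0 and z = 363; with shelf thickness 32, the clear gap is 363 − 0 − 32 = 331 mm.


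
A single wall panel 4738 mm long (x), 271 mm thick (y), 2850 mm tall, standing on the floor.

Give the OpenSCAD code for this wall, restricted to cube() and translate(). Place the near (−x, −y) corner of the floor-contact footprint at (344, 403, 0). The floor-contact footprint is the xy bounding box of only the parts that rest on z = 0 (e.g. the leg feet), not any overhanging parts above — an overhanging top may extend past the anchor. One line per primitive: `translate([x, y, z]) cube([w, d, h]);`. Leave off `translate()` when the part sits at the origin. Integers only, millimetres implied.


translate([344, 403, 0]) cube([4738, 271, 2850]);


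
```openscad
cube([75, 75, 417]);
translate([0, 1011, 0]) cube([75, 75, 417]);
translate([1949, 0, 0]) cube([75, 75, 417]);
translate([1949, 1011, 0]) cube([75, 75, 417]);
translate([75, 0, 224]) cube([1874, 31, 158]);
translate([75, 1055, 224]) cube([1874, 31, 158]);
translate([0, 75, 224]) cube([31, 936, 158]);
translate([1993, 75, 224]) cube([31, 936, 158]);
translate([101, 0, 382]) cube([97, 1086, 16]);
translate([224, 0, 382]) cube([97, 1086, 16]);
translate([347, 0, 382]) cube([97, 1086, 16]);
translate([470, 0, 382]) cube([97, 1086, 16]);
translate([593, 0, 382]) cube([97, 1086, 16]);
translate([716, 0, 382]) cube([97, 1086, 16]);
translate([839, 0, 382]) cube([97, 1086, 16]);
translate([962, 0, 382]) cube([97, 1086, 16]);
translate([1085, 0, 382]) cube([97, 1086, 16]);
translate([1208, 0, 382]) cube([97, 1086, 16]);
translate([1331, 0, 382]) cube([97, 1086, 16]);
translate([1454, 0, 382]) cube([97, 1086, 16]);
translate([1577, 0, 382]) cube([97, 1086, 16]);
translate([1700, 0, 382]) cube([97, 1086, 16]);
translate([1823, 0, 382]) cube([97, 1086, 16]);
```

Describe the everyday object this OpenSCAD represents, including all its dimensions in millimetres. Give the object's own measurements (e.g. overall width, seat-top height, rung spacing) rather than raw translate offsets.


A bed frame 2024 mm long (x) by 1086 mm wide (y). Four 75×75 mm corner posts, 417 mm tall, at the corners of the footprint. Four rails of 31 mm thickness and 158 mm height run between adjacent posts with their undersides at z = 224 mm, their outer faces flush with the outside of the frame (the two x-running rails run between the posts' inner faces; the two y-running rails run between the posts' inner faces). 15 slats, each 97 mm wide (x) and 16 mm thick, lie across the top of the two x-running rails, running the full 1086 mm width of the frame in y; along x they sit between the end posts with a 26 mm gap after the −x posts and between neighbouring slats, leaving 29 mm before the +x posts.


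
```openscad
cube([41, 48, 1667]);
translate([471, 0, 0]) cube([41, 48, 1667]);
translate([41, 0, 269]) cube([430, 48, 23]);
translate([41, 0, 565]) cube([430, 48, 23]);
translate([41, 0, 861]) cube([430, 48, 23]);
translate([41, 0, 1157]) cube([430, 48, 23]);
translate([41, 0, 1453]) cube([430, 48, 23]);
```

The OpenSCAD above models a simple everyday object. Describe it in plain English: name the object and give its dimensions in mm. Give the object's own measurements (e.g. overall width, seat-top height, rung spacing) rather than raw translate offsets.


A straight ladder. Two 41×48 mm vertical rails, 1667 mm tall, stand 512 mm apart (outside-to-outside) with their front faces coplanar on the −y side. 5 rungs, each 48 mm deep and 23 mm tall, span between the inner faces of the rails, front faces flush with the rails. The lowest rung's underside is at z = 269 mm and rungs are spaced 296 mm apart (underside to underside).


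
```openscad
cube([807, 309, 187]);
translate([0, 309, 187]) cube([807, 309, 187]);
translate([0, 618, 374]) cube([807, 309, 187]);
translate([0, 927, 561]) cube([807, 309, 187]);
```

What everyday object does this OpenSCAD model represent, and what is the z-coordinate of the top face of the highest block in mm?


A staircase. The total rise is 748 mm.

4 identical blocks, each offset up and back from the previous — a staircase. Each step is 187 mm tall and there are 4 of them, so the total rise is 4 × 187 = 748 mm.


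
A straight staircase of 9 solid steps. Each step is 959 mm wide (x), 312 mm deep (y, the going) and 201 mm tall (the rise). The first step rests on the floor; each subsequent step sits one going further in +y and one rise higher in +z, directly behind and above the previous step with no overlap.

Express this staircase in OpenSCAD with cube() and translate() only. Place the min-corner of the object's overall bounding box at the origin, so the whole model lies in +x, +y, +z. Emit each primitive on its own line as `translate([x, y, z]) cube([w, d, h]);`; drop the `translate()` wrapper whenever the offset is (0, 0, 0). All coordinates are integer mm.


cube([959, 312, 201]);
translate([0, 312, 201]) cube([959, 312, 201]);
translate([0, 624, 402]) cube([959, 312, 201]);
translate([0, 936, 603]) cube([959, 312, 201]);
translate([0, 1248, 804]) cube([959, 312, 201]);
translate([0, 1560, 1005]) cube([959, 312, 201]);
translate([0, 1872, 1206]) cube([959, 312, 201]);
translate([0, 2184, 1407]) cube([959, 312, 201]);
translate([0, 2496, 1608]) cube([959, 312, 201]);


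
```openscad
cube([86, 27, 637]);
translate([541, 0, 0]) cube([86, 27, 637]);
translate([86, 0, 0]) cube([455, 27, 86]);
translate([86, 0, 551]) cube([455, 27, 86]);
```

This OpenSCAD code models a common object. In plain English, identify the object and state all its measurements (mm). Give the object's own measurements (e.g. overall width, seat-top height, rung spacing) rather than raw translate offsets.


A rectangular picture frame lying in the x–z plane (depth along y). The opening is 455 mm wide (x) by 465 mm tall (z), surrounded by a border 86 mm wide on all four sides. The frame is 27 mm deep and is made of two full-height vertical stiles with two horizontal rails fitted between them.


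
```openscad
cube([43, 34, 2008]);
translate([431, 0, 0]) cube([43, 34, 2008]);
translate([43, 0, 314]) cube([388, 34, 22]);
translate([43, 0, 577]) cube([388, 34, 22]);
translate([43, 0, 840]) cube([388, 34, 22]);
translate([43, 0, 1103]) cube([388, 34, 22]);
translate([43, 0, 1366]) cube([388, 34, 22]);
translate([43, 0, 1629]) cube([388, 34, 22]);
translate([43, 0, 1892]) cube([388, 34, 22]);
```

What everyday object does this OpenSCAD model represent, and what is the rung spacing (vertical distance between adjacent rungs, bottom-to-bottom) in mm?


A ladder. The rung spacing is 263 mm.

Two tall 43×34 posts with 7 short bars between them — a ladder. Adjacent rungs sit at z = 314 and z = 577, so the spacing is 577 − 314 = 263 mm.


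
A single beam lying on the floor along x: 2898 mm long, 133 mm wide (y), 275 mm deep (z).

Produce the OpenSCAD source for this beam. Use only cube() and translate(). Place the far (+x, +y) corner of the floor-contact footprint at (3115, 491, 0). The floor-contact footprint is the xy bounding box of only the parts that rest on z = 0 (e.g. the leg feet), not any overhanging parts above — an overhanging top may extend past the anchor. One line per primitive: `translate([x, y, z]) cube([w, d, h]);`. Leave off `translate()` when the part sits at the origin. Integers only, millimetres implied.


translate([217, 358, 0]) cube([2898, 133, 275]);


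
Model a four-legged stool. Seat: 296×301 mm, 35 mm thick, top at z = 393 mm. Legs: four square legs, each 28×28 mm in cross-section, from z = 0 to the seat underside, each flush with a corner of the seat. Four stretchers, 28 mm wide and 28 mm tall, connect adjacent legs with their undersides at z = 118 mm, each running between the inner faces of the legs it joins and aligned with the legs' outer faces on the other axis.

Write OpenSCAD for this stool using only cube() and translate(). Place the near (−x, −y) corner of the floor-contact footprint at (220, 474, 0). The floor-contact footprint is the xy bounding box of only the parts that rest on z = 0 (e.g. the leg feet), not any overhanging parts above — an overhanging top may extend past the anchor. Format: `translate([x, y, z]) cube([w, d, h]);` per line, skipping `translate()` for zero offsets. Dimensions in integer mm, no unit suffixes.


translate([220, 474, 358]) cube([296, 301, 35]);
translate([220, 474, 0]) cube([28, 28, 358]);
translate([488, 474, 0]) cube([28, 28, 358]);
translate([220, 747, 0]) cube([28, 28, 358]);
translate([488, 747, 0]) cube([28, 28, 358]);
translate([248, 474, 118]) cube([240, 28, 28]);
translate([248, 747, 118]) cube([240, 28, 28]);
translate([220, 502, 118]) cube([28, 245, 28]);
translate([488, 502, 118]) cube([28, 245, 28]);


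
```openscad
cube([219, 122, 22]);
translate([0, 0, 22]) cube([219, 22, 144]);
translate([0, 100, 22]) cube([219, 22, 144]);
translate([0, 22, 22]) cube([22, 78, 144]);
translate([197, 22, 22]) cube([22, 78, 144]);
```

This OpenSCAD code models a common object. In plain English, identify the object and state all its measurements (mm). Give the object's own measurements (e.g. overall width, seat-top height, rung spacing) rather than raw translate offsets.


An open-topped rectangular box: outside dimensions 219×122×166 mm, with a uniform wall and base thickness of 22 mm. The base is a full 219×122 slab on the floor; four walls sit on top of the base. The front and back walls (the −y and +y sides) span the full width; the two side walls fit between them.


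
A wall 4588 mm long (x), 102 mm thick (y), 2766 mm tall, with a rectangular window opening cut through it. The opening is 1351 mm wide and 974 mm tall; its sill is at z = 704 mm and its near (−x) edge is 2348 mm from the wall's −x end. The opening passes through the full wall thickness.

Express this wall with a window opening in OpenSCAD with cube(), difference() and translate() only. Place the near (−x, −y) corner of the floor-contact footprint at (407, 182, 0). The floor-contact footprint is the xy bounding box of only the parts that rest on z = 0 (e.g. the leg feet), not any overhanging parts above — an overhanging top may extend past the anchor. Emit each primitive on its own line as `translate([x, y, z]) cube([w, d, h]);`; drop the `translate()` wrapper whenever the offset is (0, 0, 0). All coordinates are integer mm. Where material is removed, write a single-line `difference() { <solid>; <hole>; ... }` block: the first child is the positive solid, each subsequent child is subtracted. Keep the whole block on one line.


difference() { translate([407, 182, 0]) cube([4588, 102, 2766]); translate([2755, 182, 704]) cube([1351, 102, 974]); }


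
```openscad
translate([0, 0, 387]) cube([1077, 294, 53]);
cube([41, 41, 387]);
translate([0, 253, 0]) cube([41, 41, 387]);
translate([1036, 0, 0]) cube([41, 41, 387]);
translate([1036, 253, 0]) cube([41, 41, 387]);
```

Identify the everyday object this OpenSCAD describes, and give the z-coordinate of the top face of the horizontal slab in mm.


A bench. The seat-top height is 440 mm.

A long slab on four corner posts — a bench. The slab sits at z = 387 with thickness 53, so the top is 387 + 53 = 440 mm.


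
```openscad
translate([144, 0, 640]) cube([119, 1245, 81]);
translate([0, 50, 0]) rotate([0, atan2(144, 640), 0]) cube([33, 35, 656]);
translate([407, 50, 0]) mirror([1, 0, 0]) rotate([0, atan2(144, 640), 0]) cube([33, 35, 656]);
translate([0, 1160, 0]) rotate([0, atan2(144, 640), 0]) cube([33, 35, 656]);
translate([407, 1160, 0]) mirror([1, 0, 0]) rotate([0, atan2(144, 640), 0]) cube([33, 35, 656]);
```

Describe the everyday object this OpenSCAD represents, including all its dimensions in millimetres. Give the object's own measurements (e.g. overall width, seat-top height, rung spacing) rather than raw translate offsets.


A sawhorse. A 119×1245×81 mm beam (x, y, z) sits on two A-frame leg pairs. Each pair is two raked legs of 33×35 mm section (35 mm along y) splaying symmetrically in x. Each leg rises 640 mm vertically over 144 mm of horizontal reach and is 656 mm long along its own axis. Every leg's outer bottom edge rests on the floor and its outer top edge meets a bottom edge of the beam — the left legs (tilting toward +x) meet the beam's −x bottom edge, the right legs (their mirror images, tilting toward −x) meet its +x bottom edge — so the leg tops tuck under the beam, the beam's underside is 640 mm above the floor, and the feet are 407 mm apart outside-to-outside with the beam centred between them. The two leg pairs are set in 50 mm from either end of the beam.


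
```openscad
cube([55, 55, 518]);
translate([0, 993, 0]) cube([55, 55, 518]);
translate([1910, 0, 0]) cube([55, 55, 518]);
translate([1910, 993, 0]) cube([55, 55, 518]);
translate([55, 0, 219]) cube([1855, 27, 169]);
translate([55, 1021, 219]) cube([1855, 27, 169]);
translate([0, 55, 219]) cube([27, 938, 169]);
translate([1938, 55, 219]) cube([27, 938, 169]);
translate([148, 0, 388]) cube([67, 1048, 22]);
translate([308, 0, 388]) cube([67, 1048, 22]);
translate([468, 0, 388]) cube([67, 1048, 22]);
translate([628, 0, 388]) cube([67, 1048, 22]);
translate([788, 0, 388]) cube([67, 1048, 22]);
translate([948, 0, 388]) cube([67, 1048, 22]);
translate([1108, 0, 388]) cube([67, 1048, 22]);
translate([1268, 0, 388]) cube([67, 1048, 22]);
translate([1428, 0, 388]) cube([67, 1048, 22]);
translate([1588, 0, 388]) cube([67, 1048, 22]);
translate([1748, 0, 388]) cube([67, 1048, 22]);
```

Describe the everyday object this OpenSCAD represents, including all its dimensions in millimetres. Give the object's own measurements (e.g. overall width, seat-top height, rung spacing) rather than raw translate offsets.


A bed frame 1965 mm long (x) by 1048 mm wide (y). Four 55×55 mm corner posts, 518 mm tall, at the corners of the footprint. Four rails of 27 mm thickness and 169 mm height run between adjacent posts with their undersides at z = 219 mm, their outer faces flush with the outside of the frame (the two x-running rails run between the posts' inner faces; the two y-running rails run between the posts' inner faces). 11 slats, each 67 mm wide (x) and 22 mm thick, lie across the top of the two x-running rails, running the full 1048 mm width of the frame in y; along x they sit between the end posts with a 93 mm gap after the −x posts and between neighbouring slats, leaving 95 mm before the +x posts.


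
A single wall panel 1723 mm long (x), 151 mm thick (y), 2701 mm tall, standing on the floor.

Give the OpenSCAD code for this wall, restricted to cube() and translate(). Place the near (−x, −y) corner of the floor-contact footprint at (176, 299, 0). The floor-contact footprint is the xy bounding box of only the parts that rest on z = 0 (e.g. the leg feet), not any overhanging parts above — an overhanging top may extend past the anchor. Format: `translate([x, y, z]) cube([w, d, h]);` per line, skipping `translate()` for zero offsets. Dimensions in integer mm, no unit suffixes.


translate([176, 299, 0]) cube([1723, 151, 2701]);


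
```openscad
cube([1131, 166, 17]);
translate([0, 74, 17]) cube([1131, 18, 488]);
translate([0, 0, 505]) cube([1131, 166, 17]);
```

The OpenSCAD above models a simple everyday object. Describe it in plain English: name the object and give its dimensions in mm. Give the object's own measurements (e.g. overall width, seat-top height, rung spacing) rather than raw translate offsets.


An I-beam lying along x, 1131 mm long. Overall section height 522 mm. Two flanges 166 mm wide (y) and 17 mm thick, one on the floor and one at the top; a web 18 mm thick runs between them, centred on the flange width.


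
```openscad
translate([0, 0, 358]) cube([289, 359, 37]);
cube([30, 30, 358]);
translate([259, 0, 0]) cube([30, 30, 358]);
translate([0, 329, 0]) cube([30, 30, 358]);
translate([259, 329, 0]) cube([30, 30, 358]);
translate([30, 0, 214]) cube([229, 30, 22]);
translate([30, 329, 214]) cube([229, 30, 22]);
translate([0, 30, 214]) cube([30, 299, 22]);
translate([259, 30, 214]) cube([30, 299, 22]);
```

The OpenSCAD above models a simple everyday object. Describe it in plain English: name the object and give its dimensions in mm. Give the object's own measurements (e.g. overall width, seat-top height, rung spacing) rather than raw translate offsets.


A four-legged stool. The seat is a 289×359×37 mm slab whose top surface is at z = 395 mm; four square legs, each 30×30 mm in cross-section, run from the floor (z = 0) to the underside of the seat, each flush with a corner of the seat. Four stretchers, 30 mm wide and 22 mm tall, connect adjacent legs with their undersides at z = 214 mm, each running between the inner faces of the legs it joins and aligned with the legs' outer faces on the other axis.


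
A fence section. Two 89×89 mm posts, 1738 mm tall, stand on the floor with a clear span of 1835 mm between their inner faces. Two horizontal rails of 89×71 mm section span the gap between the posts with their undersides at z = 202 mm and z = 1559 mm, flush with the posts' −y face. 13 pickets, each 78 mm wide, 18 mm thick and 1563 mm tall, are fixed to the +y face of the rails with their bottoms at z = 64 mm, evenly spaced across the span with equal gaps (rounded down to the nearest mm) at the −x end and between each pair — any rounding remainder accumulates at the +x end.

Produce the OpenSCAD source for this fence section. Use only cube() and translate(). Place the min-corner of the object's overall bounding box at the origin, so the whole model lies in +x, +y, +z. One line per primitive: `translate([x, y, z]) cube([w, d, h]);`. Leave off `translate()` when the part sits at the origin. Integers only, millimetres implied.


cube([89, 89, 1738]);
translate([1924, 0, 0]) cube([89, 89, 1738]);
translate([89, 0, 202]) cube([1835, 89, 71]);
translate([89, 0, 1559]) cube([1835, 89, 71]);
translate([147, 89, 64]) cube([78, 18, 1563]);
translate([283, 89, 64]) cube([78, 18, 1563]);
translate([419, 89, 64]) cube([78, 18, 1563]);
translate([555, 89, 64]) cube([78, 18, 1563]);
translate([691, 89, 64]) cube([78, 18, 1563]);
translate([827, 89, 64]) cube([78, 18, 1563]);
translate([963, 89, 64]) cube([78, 18, 1563]);
translate([1099, 89, 64]) cube([78, 18, 1563]);
translate([1235, 89, 64]) cube([78, 18, 1563]);
translate([1371, 89, 64]) cube([78, 18, 1563]);
translate([1507, 89, 64]) cube([78, 18, 1563]);
translate([1643, 89, 64]) cube([78, 18, 1563]);
translate([1779, 89, 64]) cube([78, 18, 1563]);


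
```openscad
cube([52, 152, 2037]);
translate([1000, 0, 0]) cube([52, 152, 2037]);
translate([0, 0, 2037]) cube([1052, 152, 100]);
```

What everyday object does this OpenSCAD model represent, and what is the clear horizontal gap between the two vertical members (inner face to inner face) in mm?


A door frame. The clear opening width is 948 mm.

Two 2037 mm tall posts with a header on top — a door frame. The left jamb is 52 mm wide at x = 0; the right jamb starts at x = 1000. The clear opening is 1000 − 52 = 948 mm.


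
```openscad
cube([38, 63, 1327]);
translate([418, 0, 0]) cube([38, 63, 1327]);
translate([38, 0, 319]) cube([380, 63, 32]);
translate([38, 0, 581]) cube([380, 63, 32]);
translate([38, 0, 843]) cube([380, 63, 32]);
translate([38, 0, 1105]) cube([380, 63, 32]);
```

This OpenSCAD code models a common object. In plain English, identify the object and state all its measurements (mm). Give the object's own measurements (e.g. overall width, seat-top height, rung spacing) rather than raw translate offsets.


A straight ladder. Two 38×63 mm vertical rails, 1327 mm tall, stand 456 mm apart (outside-to-outside) with their front faces coplanar on the −y side. 4 rungs, each 63 mm deep and 32 mm tall, span between the inner faces of the rails, front faces flush with the rails. The lowest rung's underside is at z = 319 mm and rungs are spaced 262 mm apart (underside to underside).


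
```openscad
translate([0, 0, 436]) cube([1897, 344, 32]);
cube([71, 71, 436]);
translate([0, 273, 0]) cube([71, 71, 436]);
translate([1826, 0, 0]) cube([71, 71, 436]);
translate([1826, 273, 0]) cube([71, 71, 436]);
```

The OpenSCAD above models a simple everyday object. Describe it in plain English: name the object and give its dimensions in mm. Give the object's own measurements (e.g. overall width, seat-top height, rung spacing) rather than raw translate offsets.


A bench: a 1897×344 mm seat slab, 32 mm thick, top at z = 468 mm, on four 71×71 mm square legs flush with the seat corners and standing on z = 0.


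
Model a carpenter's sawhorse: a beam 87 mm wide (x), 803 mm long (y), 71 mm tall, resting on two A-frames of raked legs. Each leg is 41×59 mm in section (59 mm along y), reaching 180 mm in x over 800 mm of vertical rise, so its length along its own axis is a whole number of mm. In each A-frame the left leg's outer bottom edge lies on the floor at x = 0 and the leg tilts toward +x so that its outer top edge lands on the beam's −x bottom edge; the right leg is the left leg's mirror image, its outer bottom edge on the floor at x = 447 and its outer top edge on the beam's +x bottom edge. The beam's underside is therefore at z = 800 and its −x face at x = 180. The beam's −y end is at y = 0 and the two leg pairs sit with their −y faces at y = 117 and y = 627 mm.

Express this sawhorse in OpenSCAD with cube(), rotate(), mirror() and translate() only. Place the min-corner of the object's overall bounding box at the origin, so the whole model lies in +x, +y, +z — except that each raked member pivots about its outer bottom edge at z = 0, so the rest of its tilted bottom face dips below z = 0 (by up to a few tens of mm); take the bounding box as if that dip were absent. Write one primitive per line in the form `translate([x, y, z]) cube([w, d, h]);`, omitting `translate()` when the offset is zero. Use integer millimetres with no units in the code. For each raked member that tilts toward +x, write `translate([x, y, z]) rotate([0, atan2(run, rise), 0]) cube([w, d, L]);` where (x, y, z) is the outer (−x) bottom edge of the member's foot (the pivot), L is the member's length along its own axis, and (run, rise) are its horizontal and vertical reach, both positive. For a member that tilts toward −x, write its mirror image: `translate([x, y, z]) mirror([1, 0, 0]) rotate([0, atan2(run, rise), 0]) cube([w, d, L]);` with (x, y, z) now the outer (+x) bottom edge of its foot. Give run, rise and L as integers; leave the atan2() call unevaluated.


translate([180, 0, 800]) cube([87, 803, 71]);
translate([0, 117, 0]) rotate([0, atan2(180, 800), 0]) cube([41, 59, 820]);
translate([447, 117, 0]) mirror([1, 0, 0]) rotate([0, atan2(180, 800), 0]) cube([41, 59, 820]);
translate([0, 627, 0]) rotate([0, atan2(180, 800), 0]) cube([41, 59, 820]);
translate([447, 627, 0]) mirror([1, 0, 0]) rotate([0, atan2(180, 800), 0]) cube([41, 59, 820]);


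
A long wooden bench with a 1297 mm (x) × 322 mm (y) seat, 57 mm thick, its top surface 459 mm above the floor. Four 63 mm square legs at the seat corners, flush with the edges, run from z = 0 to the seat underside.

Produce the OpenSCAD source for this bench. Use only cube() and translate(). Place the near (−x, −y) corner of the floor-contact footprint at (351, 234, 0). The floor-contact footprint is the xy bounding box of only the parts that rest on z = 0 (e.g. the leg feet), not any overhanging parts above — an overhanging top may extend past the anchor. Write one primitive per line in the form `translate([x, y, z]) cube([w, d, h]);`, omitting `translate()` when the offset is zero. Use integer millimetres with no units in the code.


// leg_h = 459 − 57 = 402
translate([351, 234, 402]) cube([1297, 322, 57]);
translate([351, 234, 0]) cube([63, 63, 402]);
translate([351, 493, 0]) cube([63, 63, 402]);
translate([1585, 234, 0]) cube([63, 63, 402]);
translate([1585, 493, 0]) cube([63, 63, 402]);


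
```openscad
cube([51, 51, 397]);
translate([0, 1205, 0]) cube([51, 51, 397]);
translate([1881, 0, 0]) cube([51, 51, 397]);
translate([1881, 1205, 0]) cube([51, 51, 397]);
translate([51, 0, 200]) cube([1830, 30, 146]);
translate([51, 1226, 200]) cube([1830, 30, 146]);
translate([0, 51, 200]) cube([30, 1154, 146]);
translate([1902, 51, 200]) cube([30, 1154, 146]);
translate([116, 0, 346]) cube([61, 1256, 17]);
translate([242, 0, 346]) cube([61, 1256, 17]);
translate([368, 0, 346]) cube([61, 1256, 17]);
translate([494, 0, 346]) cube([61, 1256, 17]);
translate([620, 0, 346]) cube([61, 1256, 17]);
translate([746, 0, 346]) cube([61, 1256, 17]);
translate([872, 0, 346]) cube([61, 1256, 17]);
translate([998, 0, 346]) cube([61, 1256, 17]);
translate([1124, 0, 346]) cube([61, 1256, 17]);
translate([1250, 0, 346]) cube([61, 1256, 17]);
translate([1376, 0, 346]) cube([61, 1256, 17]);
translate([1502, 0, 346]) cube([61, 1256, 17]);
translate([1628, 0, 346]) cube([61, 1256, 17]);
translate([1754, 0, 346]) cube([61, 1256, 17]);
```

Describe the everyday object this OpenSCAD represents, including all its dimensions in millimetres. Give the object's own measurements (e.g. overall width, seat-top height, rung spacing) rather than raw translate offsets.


A bed frame 1932 mm long (x) by 1256 mm wide (y). Four 51×51 mm corner posts, 397 mm tall, at the corners of the footprint. Four rails of 30 mm thickness and 146 mm height run between adjacent posts with their undersides at z = 200 mm, their outer faces flush with the outside of the frame (the two x-running rails run between the posts' inner faces; the two y-running rails run between the posts' inner faces). 14 slats, each 61 mm wide (x) and 17 mm thick, lie across the top of the two x-running rails, running the full 1256 mm width of the frame in y; along x they sit between the end posts with a 65 mm gap after the −x posts and between neighbouring slats, leaving 66 mm before the +x posts.


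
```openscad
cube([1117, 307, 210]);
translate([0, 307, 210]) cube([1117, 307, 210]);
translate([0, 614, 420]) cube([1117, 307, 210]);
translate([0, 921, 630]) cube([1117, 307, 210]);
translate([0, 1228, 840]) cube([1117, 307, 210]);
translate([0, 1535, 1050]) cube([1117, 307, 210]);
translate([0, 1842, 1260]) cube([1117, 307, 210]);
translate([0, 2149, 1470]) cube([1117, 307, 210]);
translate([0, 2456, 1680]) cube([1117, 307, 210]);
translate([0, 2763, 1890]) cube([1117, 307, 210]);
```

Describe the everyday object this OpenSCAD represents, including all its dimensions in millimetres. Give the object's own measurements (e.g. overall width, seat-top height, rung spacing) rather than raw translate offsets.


A straight staircase of 10 solid steps. Each step is 1117 mm wide (x), 307 mm deep (y, the going) and 210 mm tall (the rise). The first step rests on the floor; each subsequent step sits one going further in +y and one rise higher in +z, directly behind and above the previous step with no overlap.


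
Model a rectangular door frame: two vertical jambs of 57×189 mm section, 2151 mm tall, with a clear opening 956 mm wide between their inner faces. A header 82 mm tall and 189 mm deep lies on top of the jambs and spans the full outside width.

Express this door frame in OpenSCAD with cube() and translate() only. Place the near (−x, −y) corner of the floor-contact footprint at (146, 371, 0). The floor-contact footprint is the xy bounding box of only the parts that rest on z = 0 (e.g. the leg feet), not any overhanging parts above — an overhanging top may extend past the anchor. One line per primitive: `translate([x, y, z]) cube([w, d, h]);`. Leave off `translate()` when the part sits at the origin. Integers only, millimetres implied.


translate([146, 371, 0]) cube([57, 189, 2151]);
translate([1159, 371, 0]) cube([57, 189, 2151]);
translate([146, 371, 2151]) cube([1070, 189, 82]);


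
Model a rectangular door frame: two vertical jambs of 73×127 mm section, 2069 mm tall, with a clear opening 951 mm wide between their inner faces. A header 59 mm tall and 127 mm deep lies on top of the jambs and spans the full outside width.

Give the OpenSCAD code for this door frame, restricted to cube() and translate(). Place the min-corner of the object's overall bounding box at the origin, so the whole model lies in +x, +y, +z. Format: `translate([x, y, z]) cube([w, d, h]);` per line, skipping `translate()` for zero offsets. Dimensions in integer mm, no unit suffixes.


cube([73, 127, 2069]);
translate([1024, 0, 0]) cube([73, 127, 2069]);
translate([0, 0, 2069]) cube([1097, 127, 59]);


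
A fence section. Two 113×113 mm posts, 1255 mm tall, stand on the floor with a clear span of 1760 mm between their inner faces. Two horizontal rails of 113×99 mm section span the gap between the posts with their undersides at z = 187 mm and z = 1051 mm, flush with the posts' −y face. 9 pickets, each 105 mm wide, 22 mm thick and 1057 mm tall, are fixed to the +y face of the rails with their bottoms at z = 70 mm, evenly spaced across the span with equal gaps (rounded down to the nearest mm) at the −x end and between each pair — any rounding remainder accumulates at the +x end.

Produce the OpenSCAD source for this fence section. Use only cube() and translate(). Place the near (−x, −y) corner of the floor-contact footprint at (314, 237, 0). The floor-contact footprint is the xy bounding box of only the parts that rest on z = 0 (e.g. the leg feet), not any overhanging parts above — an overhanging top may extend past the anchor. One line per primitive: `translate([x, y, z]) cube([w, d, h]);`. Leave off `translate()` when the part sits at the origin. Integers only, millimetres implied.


translate([314, 237, 0]) cube([113, 113, 1255]);
translate([2187, 237, 0]) cube([113, 113, 1255]);
translate([427, 237, 187]) cube([1760, 113, 99]);
translate([427, 237, 1051]) cube([1760, 113, 99]);
translate([508, 350, 70]) cube([105, 22, 1057]);
translate([694, 350, 70]) cube([105, 22, 1057]);
translate([880, 350, 70]) cube([105, 22, 1057]);
translate([1066, 350, 70]) cube([105, 22, 1057]);
translate([1252, 350, 70]) cube([105, 22, 1057]);
translate([1438, 350, 70]) cube([105, 22, 1057]);
translate([1624, 350, 70]) cube([105, 22, 1057]);
translate([1810, 350, 70]) cube([105, 22, 1057]);
translate([1996, 350, 70]) cube([105, 22, 1057]);


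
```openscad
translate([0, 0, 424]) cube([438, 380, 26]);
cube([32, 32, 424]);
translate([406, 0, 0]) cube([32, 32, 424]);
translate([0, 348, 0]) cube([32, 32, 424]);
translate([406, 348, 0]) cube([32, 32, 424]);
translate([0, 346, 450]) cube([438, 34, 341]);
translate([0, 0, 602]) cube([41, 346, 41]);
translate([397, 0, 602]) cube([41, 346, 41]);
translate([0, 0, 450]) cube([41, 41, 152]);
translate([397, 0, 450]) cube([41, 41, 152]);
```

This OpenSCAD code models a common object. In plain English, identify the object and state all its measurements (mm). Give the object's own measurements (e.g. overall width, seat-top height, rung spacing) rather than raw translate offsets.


A chair. The seat is a 438×380×26 mm slab with its top at z = 450 mm, on four 32×32 mm corner legs (flush with the seat edges, standing on z = 0). A flat backrest 34 mm thick, 341 mm tall, spans the full seat width and rises from the seat top along its +y edge, rear face flush with the rear of the seat. Two armrests of 41×41 mm section run along each side from the seat's front edge to the front of the backrest, top faces 193 mm above the seat top and outer faces flush with the seat's x-edges; a 41×41 mm post under the front of each armrest stands on the seat at the front corner.


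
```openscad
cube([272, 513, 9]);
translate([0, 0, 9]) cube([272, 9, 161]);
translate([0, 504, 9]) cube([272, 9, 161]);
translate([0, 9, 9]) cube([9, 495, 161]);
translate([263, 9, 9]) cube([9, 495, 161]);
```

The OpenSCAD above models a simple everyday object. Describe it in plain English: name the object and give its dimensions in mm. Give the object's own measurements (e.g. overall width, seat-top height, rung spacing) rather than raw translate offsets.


An open-topped rectangular box: outside dimensions 272×513×170 mm, with a uniform wall and base thickness of 9 mm. The base is a full 272×513 slab on the floor; four walls sit on top of the base. The front and back walls (the −y and +y sides) span the full width; the two side walls fit between them.


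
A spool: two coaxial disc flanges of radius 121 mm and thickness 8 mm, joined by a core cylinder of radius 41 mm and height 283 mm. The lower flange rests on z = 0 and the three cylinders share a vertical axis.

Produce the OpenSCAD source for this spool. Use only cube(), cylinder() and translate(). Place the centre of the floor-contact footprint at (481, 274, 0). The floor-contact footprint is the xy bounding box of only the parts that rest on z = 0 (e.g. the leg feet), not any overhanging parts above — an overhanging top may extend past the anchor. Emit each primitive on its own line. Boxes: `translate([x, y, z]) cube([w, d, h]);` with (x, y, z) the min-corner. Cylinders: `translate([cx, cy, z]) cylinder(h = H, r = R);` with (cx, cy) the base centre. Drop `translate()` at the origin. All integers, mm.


translate([481, 274, 0]) cylinder(h = 8, r = 121);
translate([481, 274, 8]) cylinder(h = 283, r = 41);
translate([481, 274, 291]) cylinder(h = 8, r = 121);


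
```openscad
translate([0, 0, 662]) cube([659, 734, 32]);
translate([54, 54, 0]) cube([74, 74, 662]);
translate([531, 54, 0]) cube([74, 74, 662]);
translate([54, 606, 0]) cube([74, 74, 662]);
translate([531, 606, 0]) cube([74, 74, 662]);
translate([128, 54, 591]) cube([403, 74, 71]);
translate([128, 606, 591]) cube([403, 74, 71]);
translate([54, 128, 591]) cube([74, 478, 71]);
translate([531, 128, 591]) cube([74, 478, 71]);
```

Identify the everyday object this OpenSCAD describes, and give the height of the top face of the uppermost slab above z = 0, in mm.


A table. The table height is 694 mm.

A 659×734×32 slab sits at z = 662 on four 74 mm square posts — a table. The top surface is at 662 + 32 = 694 mm.


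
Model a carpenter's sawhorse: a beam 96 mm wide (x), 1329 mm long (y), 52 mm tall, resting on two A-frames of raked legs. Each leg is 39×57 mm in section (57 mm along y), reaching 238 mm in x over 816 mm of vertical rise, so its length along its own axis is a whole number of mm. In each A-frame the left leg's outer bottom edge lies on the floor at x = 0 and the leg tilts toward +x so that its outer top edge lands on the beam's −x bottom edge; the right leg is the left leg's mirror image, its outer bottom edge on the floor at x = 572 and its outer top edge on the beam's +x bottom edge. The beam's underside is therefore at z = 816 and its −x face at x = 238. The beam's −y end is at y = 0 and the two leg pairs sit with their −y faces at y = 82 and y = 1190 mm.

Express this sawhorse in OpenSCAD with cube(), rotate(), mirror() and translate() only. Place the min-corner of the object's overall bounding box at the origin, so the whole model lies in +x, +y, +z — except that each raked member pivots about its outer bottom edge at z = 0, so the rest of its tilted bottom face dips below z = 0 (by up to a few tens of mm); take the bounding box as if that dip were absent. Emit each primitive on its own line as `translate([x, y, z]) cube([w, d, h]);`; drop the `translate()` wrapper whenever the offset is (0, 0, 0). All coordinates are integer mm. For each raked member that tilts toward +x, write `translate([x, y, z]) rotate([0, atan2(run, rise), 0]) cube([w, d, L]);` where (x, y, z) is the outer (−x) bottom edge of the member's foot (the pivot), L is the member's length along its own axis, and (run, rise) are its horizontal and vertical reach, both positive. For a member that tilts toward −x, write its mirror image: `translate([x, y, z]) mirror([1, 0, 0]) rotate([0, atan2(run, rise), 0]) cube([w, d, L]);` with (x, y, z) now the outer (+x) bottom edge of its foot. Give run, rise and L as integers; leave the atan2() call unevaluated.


translate([238, 0, 816]) cube([96, 1329, 52]);
translate([0, 82, 0]) rotate([0, atan2(238, 816), 0]) cube([39, 57, 850]);
translate([572, 82, 0]) mirror([1, 0, 0]) rotate([0, atan2(238, 816), 0]) cube([39, 57, 850]);
translate([0, 1190, 0]) rotate([0, atan2(238, 816), 0]) cube([39, 57, 850]);
translate([572, 1190, 0]) mirror([1, 0, 0]) rotate([0, atan2(238, 816), 0]) cube([39, 57, 850]);


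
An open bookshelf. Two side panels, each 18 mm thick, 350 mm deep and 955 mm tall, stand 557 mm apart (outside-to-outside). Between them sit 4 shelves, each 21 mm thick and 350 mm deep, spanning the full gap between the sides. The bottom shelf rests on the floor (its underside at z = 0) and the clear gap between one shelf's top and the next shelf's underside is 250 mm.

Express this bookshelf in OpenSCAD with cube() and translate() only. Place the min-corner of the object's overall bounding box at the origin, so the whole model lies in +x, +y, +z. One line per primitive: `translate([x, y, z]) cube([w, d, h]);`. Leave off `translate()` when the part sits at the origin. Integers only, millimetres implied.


cube([18, 350, 955]);
translate([539, 0, 0]) cube([18, 350, 955]);
translate([18, 0, 0]) cube([521, 350, 21]);
translate([18, 0, 271]) cube([521, 350, 21]);
translate([18, 0, 542]) cube([521, 350, 21]);
translate([18, 0, 813]) cube([521, 350, 21]);


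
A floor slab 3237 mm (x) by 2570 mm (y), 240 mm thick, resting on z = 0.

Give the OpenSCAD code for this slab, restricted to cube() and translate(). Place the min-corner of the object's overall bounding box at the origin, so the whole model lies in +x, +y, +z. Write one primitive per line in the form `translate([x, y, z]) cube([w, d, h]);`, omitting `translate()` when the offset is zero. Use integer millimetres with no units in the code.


cube([3237, 2570, 240]);


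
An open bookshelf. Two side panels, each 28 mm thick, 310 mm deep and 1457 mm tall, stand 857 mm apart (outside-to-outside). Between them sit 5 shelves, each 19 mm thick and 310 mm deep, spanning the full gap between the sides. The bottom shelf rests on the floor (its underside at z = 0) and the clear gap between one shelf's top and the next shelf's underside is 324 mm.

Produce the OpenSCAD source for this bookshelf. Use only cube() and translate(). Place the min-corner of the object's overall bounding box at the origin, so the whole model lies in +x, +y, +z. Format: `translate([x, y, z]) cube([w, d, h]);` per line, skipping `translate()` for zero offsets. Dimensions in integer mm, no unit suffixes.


cube([28, 310, 1457]);
translate([829, 0, 0]) cube([28, 310, 1457]);
translate([28, 0, 0]) cube([801, 310, 19]);
translate([28, 0, 343]) cube([801, 310, 19]);
translate([28, 0, 686]) cube([801, 310, 19]);
translate([28, 0, 1029]) cube([801, 310, 19]);
translate([28, 0, 1372]) cube([801, 310, 19]);
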